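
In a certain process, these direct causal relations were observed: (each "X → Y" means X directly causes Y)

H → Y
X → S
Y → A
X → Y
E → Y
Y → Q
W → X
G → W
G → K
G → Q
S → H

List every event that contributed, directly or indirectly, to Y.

E, G, H, S, W, X

Immediate causes of Y: X, H, E.
Further upstream: G, W, S.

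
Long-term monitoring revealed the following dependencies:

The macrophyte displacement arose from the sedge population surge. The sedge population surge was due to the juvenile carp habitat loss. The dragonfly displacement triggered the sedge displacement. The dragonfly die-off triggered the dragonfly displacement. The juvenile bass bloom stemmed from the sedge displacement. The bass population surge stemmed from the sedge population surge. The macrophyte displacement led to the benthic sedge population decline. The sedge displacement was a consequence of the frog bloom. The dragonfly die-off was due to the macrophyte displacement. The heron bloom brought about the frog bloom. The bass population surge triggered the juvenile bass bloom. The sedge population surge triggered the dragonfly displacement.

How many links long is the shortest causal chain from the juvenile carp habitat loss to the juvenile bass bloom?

3

Shortest chain: the juvenile carp habitat loss → the sedge population surge → the bass population surge → the juvenile bass bloom.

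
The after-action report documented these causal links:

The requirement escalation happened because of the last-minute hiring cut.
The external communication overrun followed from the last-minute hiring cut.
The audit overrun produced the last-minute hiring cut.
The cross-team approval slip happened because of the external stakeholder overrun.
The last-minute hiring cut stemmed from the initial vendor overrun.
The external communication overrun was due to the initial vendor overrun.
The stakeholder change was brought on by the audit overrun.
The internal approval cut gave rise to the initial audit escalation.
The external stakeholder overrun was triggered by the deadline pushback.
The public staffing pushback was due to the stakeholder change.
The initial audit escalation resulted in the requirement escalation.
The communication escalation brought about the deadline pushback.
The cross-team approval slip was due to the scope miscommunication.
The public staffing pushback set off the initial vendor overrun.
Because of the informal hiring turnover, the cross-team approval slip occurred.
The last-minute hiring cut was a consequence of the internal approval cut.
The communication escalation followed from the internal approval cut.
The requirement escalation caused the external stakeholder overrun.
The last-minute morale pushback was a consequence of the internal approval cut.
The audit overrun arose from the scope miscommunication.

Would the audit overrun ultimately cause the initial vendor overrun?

There is a causal chain: the audit overrun → the stakeholder change → the public staffing pushback → the initial vendor overrun.

Yes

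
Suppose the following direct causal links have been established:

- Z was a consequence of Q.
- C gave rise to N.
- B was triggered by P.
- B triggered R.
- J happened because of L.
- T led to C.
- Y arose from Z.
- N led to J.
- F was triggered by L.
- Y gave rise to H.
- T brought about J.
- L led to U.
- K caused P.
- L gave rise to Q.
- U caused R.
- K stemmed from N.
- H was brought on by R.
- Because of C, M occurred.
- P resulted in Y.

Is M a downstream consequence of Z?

No

Z leads to Y, H; M is not among them.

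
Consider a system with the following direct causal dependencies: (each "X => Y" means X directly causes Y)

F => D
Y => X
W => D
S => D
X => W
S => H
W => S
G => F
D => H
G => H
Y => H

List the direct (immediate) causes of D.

Upstream contributors include Y, G, X, but only F, S, W feed directly into D.

F, S, W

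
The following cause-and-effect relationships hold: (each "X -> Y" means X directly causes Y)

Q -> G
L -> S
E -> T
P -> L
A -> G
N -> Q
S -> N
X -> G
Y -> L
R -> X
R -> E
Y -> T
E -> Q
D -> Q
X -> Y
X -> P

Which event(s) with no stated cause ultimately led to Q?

D, R

Tracing upstream from Q: Q ← E ← R.
A separate upstream branch: Q ← D.
Each of those chain origins has no stated cause.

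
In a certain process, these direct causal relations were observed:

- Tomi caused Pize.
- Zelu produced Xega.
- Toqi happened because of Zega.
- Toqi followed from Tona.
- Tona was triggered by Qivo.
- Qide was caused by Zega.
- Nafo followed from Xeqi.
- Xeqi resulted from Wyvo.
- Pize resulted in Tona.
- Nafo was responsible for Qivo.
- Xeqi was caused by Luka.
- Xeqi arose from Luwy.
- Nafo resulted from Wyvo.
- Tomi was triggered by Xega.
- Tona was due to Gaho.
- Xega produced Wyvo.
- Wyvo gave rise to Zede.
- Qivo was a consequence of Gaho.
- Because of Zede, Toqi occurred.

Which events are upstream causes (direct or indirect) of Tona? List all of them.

Immediate causes of Tona: Pize, Gaho, Qivo.
Further upstream: Luka, Zelu, Xega, Tomi, Wyvo, Luwy, Xeqi, Nafo.

Gaho, Luka, Luwy, Nafo, Pize, Qivo, Tomi, Wyvo, Xega, Xeqi, Zelu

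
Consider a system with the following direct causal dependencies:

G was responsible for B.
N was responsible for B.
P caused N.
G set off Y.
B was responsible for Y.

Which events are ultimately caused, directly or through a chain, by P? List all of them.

B, N, Y

Direct effects: N.
2 steps out: B.
3 steps out: Y.
Not reachable from it: G.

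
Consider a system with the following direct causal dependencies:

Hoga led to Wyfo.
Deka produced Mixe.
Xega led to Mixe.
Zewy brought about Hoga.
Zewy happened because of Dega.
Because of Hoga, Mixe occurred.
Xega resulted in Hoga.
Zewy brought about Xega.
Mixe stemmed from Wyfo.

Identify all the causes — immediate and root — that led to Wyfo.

Dega, Hoga, Xega, Zewy

Immediate cause of Wyfo: Hoga.
Further upstream: Dega, Zewy, Xega.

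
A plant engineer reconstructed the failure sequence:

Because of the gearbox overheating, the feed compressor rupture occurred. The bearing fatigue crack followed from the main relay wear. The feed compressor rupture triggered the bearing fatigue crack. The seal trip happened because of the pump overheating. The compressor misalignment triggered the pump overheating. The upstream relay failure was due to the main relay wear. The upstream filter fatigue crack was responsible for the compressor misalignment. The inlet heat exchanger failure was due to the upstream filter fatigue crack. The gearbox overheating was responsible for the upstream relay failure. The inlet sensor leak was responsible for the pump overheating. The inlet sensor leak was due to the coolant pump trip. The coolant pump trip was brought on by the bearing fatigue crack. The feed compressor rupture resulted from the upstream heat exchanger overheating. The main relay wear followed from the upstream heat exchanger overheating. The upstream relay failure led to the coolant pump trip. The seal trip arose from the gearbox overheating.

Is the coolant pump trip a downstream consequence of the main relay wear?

There is a causal chain: the main relay wear → the upstream relay failure → the coolant pump trip.

Yes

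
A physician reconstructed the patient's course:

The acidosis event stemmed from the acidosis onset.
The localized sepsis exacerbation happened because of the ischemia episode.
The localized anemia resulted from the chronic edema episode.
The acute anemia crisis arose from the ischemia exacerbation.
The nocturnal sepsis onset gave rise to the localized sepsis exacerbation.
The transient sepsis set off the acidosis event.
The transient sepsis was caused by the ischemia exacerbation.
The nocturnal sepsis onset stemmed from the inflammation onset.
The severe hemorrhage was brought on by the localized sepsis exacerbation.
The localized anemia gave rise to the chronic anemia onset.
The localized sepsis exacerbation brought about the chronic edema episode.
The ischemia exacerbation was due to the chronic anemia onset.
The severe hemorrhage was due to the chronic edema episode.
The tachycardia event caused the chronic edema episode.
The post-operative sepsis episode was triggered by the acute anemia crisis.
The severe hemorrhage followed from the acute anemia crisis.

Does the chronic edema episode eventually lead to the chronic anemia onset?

Yes

There is a causal chain: the chronic edema episode → the localized anemia → the chronic anemia onset.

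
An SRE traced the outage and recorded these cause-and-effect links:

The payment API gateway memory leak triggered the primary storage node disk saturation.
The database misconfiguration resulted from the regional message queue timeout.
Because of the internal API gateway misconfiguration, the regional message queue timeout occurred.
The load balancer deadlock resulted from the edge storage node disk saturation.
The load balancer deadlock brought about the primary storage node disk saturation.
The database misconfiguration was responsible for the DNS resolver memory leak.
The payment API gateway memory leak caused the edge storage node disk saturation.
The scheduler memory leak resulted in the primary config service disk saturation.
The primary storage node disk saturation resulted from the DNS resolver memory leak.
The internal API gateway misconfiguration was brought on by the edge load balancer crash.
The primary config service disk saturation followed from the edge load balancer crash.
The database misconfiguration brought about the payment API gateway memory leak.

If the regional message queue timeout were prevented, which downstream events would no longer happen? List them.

Downstream of the regional message queue timeout: the database misconfiguration, the payment API gateway memory leak, the edge storage node disk saturation, the DNS resolver memory leak, the load balancer deadlock, the primary storage node disk saturation.

the DNS resolver memory leak, the database misconfiguration, the edge storage node disk saturation, the load balancer deadlock, the payment API gateway memory leak, the primary storage node disk saturation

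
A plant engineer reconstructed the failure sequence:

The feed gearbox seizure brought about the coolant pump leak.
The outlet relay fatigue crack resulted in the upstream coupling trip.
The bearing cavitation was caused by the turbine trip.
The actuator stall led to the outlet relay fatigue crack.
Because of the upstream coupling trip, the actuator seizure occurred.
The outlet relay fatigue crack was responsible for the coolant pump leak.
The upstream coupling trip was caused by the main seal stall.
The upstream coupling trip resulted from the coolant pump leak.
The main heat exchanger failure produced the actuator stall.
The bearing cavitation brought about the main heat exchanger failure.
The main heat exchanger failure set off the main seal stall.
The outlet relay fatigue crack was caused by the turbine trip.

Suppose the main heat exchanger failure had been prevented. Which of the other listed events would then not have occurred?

Downstream of the main heat exchanger failure: the actuator stall, the outlet relay fatigue crack, the main seal stall, the coolant pump leak, the upstream coupling trip, the actuator seizure.
Of those, still caused via another path: the outlet relay fatigue crack, the coolant pump leak, the upstream coupling trip, the actuator seizure.
The remainder have no surviving cause.

the actuator stall, the main seal stall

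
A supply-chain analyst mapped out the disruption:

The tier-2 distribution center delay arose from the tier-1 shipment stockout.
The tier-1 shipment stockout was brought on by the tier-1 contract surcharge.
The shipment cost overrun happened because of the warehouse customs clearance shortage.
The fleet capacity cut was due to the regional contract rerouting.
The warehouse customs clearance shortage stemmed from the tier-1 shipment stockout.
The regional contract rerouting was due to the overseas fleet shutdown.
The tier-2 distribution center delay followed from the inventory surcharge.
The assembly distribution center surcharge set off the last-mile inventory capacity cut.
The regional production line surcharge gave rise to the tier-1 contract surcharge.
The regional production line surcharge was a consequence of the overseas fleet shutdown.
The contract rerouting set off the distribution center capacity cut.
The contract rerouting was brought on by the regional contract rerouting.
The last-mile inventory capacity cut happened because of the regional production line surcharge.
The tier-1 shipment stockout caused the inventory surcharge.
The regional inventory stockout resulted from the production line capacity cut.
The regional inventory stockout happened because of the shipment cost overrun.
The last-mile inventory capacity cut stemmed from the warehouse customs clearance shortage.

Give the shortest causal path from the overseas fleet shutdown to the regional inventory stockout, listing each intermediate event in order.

the overseas fleet shutdown → the regional production line surcharge
the regional production line surcharge → the tier-1 contract surcharge
the tier-1 contract surcharge → the tier-1 shipment stockout
the tier-1 shipment stockout → the warehouse customs clearance shortage
the warehouse customs clearance shortage → the shipment cost overrun
the shipment cost overrun → the regional inventory stockout
Length: 6 steps.

the overseas fleet shutdown → the regional production line surcharge → the tier-1 contract surcharge → the tier-1 shipment stockout → the warehouse customs clearance shortage → the shipment cost overrun → the regional inventory stockout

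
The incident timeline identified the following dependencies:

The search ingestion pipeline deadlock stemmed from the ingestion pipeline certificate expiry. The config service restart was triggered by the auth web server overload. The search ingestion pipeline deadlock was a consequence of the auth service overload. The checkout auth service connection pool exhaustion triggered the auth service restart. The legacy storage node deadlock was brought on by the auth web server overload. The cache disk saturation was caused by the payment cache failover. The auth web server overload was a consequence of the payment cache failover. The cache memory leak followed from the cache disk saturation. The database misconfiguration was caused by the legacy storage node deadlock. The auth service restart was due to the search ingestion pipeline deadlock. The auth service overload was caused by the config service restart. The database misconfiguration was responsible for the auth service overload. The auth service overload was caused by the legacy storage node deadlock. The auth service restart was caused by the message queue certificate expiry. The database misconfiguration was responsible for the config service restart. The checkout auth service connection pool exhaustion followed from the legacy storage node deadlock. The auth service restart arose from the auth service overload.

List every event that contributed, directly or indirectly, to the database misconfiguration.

the auth web server overload, the legacy storage node deadlock, the payment cache failover

Immediate cause of the database misconfiguration: the legacy storage node deadlock.
Further upstream: the payment cache failover, the auth web server overload.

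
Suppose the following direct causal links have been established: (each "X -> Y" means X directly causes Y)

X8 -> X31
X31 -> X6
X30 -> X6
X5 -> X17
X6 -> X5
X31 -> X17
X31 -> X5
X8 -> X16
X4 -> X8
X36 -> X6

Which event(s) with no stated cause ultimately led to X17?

X30, X36, X4

Tracing upstream from X17: X17 ← X31 ← X8 ← X4.
A separate upstream branch: X17 ← X5 ← X6 ← X30.
A separate upstream branch: X17 ← X5 ← X6 ← X36.
Each of those chain origins has no stated cause.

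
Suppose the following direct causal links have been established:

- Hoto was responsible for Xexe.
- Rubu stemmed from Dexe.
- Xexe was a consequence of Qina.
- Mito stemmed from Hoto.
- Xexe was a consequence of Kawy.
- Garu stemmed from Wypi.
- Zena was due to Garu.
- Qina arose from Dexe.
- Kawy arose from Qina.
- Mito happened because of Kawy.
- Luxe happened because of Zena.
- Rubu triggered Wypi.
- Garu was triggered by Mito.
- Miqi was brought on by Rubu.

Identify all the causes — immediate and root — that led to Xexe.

Immediate causes of Xexe: Qina, Kawy, Hoto.
Further upstream: Dexe.

Dexe, Hoto, Kawy, Qina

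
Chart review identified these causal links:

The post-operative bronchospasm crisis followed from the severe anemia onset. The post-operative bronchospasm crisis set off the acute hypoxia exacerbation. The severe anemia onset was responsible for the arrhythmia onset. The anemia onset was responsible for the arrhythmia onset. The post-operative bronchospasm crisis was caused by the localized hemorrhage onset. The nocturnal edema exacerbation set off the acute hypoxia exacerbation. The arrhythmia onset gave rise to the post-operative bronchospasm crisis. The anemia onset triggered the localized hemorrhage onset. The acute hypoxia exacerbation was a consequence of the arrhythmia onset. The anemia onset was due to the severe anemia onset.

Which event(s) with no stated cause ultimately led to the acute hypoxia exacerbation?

Tracing upstream from the acute hypoxia exacerbation: the acute hypoxia exacerbation ← the arrhythmia onset ← the severe anemia onset.
A separate upstream branch: the acute hypoxia exacerbation ← the nocturnal edema exacerbation.
Each of those chain origins has no stated cause.

the nocturnal edema exacerbation, the severe anemia onset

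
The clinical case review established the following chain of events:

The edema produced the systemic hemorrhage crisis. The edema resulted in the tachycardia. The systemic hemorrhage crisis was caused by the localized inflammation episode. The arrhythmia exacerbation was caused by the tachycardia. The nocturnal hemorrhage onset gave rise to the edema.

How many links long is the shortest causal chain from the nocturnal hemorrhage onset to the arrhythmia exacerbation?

3

Shortest chain: the nocturnal hemorrhage onset → the edema → the tachycardia → the arrhythmia exacerbation.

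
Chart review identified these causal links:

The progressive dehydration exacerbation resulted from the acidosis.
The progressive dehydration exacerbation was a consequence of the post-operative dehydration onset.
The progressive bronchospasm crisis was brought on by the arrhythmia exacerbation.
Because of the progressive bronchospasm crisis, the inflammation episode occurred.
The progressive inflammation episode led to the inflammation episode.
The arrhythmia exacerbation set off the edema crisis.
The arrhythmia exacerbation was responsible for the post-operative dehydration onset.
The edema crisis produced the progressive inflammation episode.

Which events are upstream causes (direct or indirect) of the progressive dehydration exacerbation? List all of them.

Immediate causes of the progressive dehydration exacerbation: the post-operative dehydration onset, the acidosis.
Further upstream: the arrhythmia exacerbation.

the acidosis, the arrhythmia exacerbation, the post-operative dehydration onset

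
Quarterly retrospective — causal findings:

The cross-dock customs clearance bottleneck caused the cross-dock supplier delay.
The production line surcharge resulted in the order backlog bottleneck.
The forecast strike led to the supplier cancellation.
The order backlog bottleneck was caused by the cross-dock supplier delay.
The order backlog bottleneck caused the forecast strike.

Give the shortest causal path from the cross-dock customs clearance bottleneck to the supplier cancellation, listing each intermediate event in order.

the cross-dock customs clearance bottleneck → the cross-dock supplier delay → the order backlog bottleneck → the forecast strike → the supplier cancellation

the cross-dock customs clearance bottleneck → the cross-dock supplier delay
the cross-dock supplier delay → the order backlog bottleneck
the order backlog bottleneck → the forecast strike
the forecast strike → the supplier cancellation
Length: 4 steps.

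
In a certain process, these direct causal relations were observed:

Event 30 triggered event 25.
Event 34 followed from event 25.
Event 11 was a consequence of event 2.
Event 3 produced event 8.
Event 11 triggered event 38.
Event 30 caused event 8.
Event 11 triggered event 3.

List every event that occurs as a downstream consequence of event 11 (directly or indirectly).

event 3, event 38, event 8

Direct effects: event 38, event 3.
2 steps out: event 8.
Not reachable from it: event 30, event 25, event 2, event 34.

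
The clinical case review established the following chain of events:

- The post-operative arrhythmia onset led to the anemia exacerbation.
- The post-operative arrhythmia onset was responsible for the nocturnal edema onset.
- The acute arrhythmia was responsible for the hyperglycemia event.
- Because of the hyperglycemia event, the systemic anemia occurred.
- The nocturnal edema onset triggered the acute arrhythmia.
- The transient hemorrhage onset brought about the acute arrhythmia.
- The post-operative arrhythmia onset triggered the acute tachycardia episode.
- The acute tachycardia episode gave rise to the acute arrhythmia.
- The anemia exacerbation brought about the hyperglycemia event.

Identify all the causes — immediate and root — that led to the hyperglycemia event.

the acute arrhythmia, the acute tachycardia episode, the anemia exacerbation, the nocturnal edema onset, the post-operative arrhythmia onset, the transient hemorrhage onset

Immediate causes of the hyperglycemia event: the anemia exacerbation, the acute arrhythmia.
Further upstream: the post-operative arrhythmia onset, the transient hemorrhage onset, the nocturnal edema onset, the acute tachycardia episode.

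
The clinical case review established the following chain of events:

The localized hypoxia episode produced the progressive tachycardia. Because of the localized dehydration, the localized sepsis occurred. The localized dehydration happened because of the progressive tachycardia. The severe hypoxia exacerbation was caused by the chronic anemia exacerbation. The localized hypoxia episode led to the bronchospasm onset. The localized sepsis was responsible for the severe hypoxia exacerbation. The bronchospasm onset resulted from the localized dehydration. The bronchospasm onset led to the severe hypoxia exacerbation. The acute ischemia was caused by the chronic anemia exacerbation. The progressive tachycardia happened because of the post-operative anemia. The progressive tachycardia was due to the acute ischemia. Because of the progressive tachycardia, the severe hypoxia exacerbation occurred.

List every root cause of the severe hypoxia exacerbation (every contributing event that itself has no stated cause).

Tracing upstream from the severe hypoxia exacerbation: the severe hypoxia exacerbation ← the progressive tachycardia ← the localized hypoxia episode.
A separate upstream branch: the severe hypoxia exacerbation ← the chronic anemia exacerbation.
A separate upstream branch: the severe hypoxia exacerbation ← the progressive tachycardia ← the post-operative anemia.
Each of those chain origins has no stated cause.

the chronic anemia exacerbation, the localized hypoxia episode, the post-operative anemia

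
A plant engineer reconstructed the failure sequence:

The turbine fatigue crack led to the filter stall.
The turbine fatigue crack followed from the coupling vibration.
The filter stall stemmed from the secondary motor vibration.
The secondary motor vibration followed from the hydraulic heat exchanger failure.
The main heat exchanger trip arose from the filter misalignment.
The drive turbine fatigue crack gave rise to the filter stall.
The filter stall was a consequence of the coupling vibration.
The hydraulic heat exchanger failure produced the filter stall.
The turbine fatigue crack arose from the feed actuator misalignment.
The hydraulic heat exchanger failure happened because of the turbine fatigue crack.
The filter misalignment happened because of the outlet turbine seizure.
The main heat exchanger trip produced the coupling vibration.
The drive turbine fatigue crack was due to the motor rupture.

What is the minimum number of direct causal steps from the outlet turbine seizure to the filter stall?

Shortest chain: the outlet turbine seizure → the filter misalignment → the main heat exchanger trip → the coupling vibration → the filter stall.

4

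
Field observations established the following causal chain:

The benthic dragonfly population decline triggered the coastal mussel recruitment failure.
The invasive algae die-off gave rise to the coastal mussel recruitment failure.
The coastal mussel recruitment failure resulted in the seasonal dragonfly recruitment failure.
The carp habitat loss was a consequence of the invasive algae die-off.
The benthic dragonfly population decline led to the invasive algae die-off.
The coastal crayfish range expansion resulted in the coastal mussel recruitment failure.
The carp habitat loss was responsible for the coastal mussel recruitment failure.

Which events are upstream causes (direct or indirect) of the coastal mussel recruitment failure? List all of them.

Immediate causes of the coastal mussel recruitment failure: the benthic dragonfly population decline, the invasive algae die-off, the carp habitat loss, the coastal crayfish range expansion.

the benthic dragonfly population decline, the carp habitat loss, the coastal crayfish range expansion, the invasive algae die-off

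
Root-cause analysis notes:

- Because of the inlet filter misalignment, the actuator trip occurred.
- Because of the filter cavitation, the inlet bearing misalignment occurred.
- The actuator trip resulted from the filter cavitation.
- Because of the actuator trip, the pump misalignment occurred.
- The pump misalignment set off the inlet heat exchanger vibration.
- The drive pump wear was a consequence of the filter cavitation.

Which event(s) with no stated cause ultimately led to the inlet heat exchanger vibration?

the filter cavitation, the inlet filter misalignment

Tracing upstream from the inlet heat exchanger vibration: the inlet heat exchanger vibration ← the pump misalignment ← the actuator trip ← the filter cavitation.
A separate upstream branch: the inlet heat exchanger vibration ← the pump misalignment ← the actuator trip ← the inlet filter misalignment.
Each of those chain origins has no stated cause.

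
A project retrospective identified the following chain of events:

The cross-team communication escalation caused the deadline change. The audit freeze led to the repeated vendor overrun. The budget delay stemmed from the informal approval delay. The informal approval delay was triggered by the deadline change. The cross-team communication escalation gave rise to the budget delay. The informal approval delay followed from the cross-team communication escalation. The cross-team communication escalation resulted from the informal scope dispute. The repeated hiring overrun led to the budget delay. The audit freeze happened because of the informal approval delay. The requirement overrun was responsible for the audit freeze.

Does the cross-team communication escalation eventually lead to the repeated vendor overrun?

There is a causal chain: the cross-team communication escalation → the informal approval delay → the audit freeze → the repeated vendor overrun.

Yes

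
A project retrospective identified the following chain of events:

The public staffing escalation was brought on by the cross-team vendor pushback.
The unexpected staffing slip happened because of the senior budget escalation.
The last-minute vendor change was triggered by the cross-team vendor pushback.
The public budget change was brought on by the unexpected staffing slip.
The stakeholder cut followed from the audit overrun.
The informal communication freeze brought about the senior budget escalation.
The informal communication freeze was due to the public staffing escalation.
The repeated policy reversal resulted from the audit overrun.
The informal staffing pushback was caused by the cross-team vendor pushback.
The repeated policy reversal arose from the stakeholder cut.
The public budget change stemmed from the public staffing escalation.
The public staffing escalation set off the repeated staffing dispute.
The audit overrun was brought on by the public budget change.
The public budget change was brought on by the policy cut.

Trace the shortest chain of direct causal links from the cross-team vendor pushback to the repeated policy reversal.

the cross-team vendor pushback → the public staffing escalation
the public staffing escalation → the public budget change
the public budget change → the audit overrun
the audit overrun → the repeated policy reversal
Length: 4 steps.

the cross-team vendor pushback → the public staffing escalation → the public budget change → the audit overrun → the repeated policy reversal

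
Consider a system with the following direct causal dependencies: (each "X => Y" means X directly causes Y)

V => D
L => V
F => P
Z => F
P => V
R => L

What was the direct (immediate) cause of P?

Upstream contributors include Z, but only F feeds directly into P.

F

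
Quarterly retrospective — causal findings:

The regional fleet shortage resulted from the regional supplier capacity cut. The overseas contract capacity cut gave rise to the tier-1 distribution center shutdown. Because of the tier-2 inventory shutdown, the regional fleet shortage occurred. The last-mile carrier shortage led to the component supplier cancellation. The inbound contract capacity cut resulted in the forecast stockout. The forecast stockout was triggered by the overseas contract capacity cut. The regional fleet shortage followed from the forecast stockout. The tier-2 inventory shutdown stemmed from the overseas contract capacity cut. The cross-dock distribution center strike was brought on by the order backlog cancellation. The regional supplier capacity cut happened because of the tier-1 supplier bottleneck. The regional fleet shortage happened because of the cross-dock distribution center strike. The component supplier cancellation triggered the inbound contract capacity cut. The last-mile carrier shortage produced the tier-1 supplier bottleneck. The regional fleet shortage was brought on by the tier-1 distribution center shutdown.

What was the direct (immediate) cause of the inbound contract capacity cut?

Upstream contributors include the last-mile carrier shortage, but only the component supplier cancellation feeds directly into the inbound contract capacity cut.

the component supplier cancellation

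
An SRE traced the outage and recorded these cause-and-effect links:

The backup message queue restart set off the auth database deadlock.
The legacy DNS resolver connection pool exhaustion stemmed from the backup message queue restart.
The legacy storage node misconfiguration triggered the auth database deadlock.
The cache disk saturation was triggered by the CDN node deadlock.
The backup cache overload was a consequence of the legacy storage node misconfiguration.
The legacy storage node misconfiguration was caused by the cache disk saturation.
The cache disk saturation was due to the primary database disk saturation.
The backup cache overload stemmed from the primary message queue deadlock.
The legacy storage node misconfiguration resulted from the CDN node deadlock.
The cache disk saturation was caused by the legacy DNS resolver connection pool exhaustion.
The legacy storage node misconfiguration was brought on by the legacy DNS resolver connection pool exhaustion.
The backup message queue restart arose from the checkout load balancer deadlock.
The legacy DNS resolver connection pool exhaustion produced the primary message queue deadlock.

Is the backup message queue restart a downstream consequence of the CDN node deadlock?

The CDN node deadlock leads to the cache disk saturation, the legacy storage node misconfiguration, the auth database deadlock, the backup cache overload; the backup message queue restart is not among them.

No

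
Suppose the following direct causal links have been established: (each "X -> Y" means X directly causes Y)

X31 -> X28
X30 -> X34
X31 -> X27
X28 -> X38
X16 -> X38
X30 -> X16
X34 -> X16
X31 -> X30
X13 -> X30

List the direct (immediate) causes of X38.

Upstream contributors include X31, X13, X30, X34, but only X16, X28 feed directly into X38.

X16, X28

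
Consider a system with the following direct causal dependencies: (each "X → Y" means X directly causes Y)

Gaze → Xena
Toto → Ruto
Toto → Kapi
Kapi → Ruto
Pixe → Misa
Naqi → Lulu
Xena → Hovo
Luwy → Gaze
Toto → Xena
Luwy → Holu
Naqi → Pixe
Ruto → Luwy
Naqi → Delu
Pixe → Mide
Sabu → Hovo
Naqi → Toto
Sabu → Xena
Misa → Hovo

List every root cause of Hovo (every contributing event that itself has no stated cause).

Tracing upstream from Hovo: Hovo ← Xena ← Toto ← Naqi.
A separate upstream branch: Hovo ← Sabu.
Each of those chain origins has no stated cause.

Naqi, Sabu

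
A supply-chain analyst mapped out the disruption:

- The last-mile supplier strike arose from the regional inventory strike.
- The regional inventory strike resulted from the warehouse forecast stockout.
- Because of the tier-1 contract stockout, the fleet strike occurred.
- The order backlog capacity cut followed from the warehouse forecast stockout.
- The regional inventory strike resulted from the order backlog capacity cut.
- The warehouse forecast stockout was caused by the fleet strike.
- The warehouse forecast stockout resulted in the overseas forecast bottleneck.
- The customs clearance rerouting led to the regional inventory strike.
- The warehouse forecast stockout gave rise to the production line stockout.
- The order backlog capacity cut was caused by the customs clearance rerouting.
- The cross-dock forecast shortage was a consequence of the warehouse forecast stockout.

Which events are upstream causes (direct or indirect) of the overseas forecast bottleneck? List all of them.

the fleet strike, the tier-1 contract stockout, the warehouse forecast stockout

Immediate cause of the overseas forecast bottleneck: the warehouse forecast stockout.
Further upstream: the tier-1 contract stockout, the fleet strike.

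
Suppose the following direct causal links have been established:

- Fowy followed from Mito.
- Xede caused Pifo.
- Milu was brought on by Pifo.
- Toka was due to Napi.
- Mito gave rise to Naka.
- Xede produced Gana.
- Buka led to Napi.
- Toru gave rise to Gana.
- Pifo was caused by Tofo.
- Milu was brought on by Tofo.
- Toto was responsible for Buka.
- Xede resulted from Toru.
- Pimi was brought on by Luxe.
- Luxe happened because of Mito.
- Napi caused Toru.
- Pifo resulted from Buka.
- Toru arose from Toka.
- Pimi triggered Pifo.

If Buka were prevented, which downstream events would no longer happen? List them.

Downstream of Buka: Napi, Toka, Toru, Xede, Gana, Pifo, Milu.
Of those, still caused via another path: Pifo, Milu.
The remainder have no surviving cause.

Gana, Napi, Toka, Toru, Xede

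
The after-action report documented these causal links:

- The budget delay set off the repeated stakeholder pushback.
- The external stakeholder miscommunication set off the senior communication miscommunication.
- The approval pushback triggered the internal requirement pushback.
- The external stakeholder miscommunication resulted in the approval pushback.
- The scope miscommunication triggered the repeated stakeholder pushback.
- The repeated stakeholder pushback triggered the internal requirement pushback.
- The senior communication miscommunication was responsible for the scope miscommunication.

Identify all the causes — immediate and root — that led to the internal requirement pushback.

Immediate causes of the internal requirement pushback: the repeated stakeholder pushback, the approval pushback.
Further upstream: the external stakeholder miscommunication, the senior communication miscommunication, the scope miscommunication, the budget delay.

the approval pushback, the budget delay, the external stakeholder miscommunication, the repeated stakeholder pushback, the scope miscommunication, the senior communication miscommunication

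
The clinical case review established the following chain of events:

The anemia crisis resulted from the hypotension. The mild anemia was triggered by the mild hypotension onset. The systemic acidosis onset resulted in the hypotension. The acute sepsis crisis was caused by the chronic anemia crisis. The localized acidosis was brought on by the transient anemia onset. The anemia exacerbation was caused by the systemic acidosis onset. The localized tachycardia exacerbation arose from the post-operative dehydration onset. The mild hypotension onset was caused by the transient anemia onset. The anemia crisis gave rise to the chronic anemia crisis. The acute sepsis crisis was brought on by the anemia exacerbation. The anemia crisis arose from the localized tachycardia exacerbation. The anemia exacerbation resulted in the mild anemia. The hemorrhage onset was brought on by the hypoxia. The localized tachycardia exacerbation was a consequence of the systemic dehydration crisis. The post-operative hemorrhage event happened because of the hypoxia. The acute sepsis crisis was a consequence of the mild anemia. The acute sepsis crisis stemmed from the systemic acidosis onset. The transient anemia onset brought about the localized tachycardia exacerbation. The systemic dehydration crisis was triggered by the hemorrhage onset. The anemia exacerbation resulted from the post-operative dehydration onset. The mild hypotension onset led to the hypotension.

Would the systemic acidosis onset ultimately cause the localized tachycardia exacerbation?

The systemic acidosis onset leads to the hypotension, the anemia exacerbation, the anemia crisis, the chronic anemia crisis, the mild anemia, the acute sepsis crisis; the localized tachycardia exacerbation is not among them.

No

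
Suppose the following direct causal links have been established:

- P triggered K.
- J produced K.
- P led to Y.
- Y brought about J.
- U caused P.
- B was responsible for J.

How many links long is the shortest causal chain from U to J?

Shortest chain: U → P → Y → J.

3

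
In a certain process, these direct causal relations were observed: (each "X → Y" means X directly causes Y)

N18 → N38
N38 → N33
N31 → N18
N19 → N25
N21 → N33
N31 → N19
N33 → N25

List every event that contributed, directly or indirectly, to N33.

Immediate causes of N33: N38, N21.
Further upstream: N31, N18.

N18, N21, N31, N38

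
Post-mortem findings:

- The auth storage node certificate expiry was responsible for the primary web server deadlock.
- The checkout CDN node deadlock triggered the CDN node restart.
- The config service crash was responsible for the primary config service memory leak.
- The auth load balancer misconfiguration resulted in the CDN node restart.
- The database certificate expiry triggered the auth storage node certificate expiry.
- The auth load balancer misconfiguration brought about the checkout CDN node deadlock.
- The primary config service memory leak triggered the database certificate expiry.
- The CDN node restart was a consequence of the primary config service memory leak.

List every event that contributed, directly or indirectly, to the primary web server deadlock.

Immediate cause of the primary web server deadlock: the auth storage node certificate expiry.
Further upstream: the config service crash, the primary config service memory leak, the database certificate expiry.

the auth storage node certificate expiry, the config service crash, the database certificate expiry, the primary config service memory leak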